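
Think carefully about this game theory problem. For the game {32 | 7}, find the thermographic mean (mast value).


Game = {32 | 7}, a switch {a | b} with numbers a > b.
Its thermograph has left wall a - t and right wall b + t, which meet at t = (a - b)/2, where both equal (a + b)/2. So the mast (mean value) is at (a + b)/2.
Mean = (32 + (7))/2 = 39/2 = 39/2

39/2


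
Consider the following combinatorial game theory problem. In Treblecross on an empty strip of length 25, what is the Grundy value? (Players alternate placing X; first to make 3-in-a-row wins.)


Treblecross: place X on empty cells; 3-in-a-row wins.
Playing within two cells of an existing X lets the opponent win at once, so sensible play treats the cells i-2..i+2 around each X as dead. The player left with no safe cell loses, so this is a normal-play take-away game on strips of safe cells.
Placing X at cell i (0-indexed) of a strip of k safe cells leaves independent strips of sizes max(0, i-2) and max(0, k-i-3). Hence G(k) = mex{ G(max(0,i-2)) XOR G(max(0,k-i-3)) : 0 <= i < k }, with G(0) = 0.
G(1): splits (0,0):0^0=0 -> mex({0}) = 1
G(2): splits (0,0):0^0=0 -> mex({0}) = 1
G(3): splits (0,0):0^0=0 -> mex({0}) = 1
G(4): splits (0,1):0^1=1 (0,0):0^0=0 -> mex({0, 1}) = 2
G(5): splits (0,2):0^1=1 (0,1):0^1=1 (0,0):0^0=0 -> mex({0, 1}) = 2
G(6) = mex({1}) = 0
G(7) = mex({0, 1, 2}) = 3
G(8) = mex({0, 1, 2}) = 3
G(9) = mex({0, 2}) = 1
G(10) = mex({0, 2, 3}) = 1
G(11) = mex({0, 3}) = 1
G(12) = mex({1, 3}) = 0
G(13) = mex({0, 1, 2, 3}) = 4
G(14) = mex({0, 1, 2}) = 3
G(15) = mex({0, 1, 2}) = 3
G(16) = mex({0, 1, 2, 4}) = 3
G(17) = mex({0, 1, 3, 4}) = 2
G(18) = mex({0, 1, 3, 4}) = 2
G(19) = mex({0, 1, 3, 5}) = 2
G(20) = mex({0, 1, 2, 3, 5}) = 4
G(21) = mex({0, 1, 2, 3, 5}) = 4
G(22) = mex({1, 2, 6}) = 0
G(23) = mex({0, 1, 2, 3, 4, 6}) = 5
G(24) = mex({0, 1, 2, 3, 4}) = 5
G(25) = mex({0, 1, 3, 4, 7}) = 2
Therefore G(25) = 2.

2


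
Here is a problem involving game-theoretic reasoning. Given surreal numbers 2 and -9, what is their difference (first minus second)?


x = 2, y = -9
x - y = 2 - -9 = 11

11


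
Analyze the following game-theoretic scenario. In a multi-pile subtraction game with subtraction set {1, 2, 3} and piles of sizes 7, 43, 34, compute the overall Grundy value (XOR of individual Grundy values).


Subtraction set: {1, 2, 3}
For this subtraction set, G(n) = n mod 4 (period = max + 1 = 4).
Pile 1 (size 7): G(7) = 7 mod 4 = 3
Pile 2 (size 43): G(43) = 43 mod 4 = 3
Pile 3 (size 34): G(34) = 34 mod 4 = 2
Total Grundy value = XOR of all: 3 XOR 3 XOR 2 = 2

2


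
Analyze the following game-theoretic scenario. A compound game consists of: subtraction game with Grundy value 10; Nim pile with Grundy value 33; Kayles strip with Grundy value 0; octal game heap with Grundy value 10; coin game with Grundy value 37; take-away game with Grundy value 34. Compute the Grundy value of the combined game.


By the Sprague-Grundy theorem, the Grundy value of a sum of games is the XOR of individual Grundy values.
subtraction game: Grundy value = 10. Running XOR: 0 XOR 10 = 10
Nim pile: Grundy value = 33. Running XOR: 10 XOR 33 = 43
Kayles strip: Grundy value = 0. Running XOR: 43 XOR 0 = 43
octal game heap: Grundy value = 10. Running XOR: 43 XOR 10 = 33
coin game: Grundy value = 37. Running XOR: 33 XOR 37 = 4
take-away game: Grundy value = 34. Running XOR: 4 XOR 34 = 38
The combined Grundy value is 38.

38


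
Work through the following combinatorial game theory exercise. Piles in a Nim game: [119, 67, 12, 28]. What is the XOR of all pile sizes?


We need the XOR (exclusive or) of all pile sizes.
After XOR-ing pile 1 (size 119): 0 XOR 119 = 119
After XOR-ing pile 2 (size 67): 119 XOR 67 = 52
After XOR-ing pile 3 (size 12): 52 XOR 12 = 56
After XOR-ing pile 4 (size 28): 56 XOR 28 = 36
The Nim-value of this position is 36.

36


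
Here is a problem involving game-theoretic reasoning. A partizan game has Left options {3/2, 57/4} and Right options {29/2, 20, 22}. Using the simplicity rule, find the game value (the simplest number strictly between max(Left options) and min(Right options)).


Left options: {3/2, 57/4}, max = 57/4
Right options: {29/2, 20, 22}, min = 29/2
All options are numbers and max(Left) < min(Right), so by the simplicity theorem the value is the simplest (earliest-born) number strictly between 57/4 and 29/2.
No integer lies strictly between 57/4 and 29/2, so the value is the dyadic rational m/2^k in the interval with the smallest k (then m odd); search k = 1, 2, ...:
Denominator 2: no odd multiple of 1/2 lies strictly between 57/4 and 29/2.
Denominator 4: no odd multiple of 1/4 lies strictly between 57/4 and 29/2.
Denominator 8: 115/8 lies strictly between 57/4 and 29/2 -- found.
The simplest number in the interval is 115/8.
Game value = 115/8

115/8


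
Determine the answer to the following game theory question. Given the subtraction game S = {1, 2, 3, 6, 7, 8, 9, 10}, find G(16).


The subtraction set is S = {1, 2, 3, 6, 7, 8, 9, 10}.
G(k) = mex{ G(k - s) : s in S, s <= k }. We compute iteratively: G(0) = 0.
G(1) = mex({0}) = 1
G(2) = mex({0, 1}) = 2
G(3) = mex({0, 1, 2}) = 3
G(4) = mex({1, 2, 3}) = 0
G(5) = mex({0, 2, 3}) = 1
G(6) = mex({0, 1, 3}) = 2
G(7) = mex({0, 1, 2}) = 3
G(8) = mex({0, 1, 2, 3}) = 4
G(9) = mex({0, 1, 2, 3, 4}) = 5
G(10) = mex({0, 1, 2, 3, 4, 5}) = 6
G(11) = mex({0, 1, 2, 3, 4, 5, 6}) = 7
G(12) = mex({0, 1, 2, 3, 5, 6, 7}) = 4
G(13) = mex({0, 1, 2, 3, 4, 6, 7}) = 5
G(14) = mex({0, 1, 2, 3, 4, 5, 7}) = 6
G(15) = mex({1, 2, 3, 4, 5, 6}) = 0
G(16) = mex({0, 2, 3, 4, 5, 6}) = 1
Therefore G(16) = 1.

1


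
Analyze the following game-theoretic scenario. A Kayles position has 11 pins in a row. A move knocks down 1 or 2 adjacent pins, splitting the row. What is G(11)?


Kayles: a move removes 1 or 2 adjacent pins from a contiguous row.
Removing pins from a row of k leaves two independent rows (a, b) with a + b = k - 1 (one pin) or a + b = k - 2 (two pins); an end removal gives a = 0.
By Sprague-Grundy, G(k) = mex{ G(a) XOR G(b) } over all these splits. G(0) = 0.
G(1): splits (0,0):0^0=0 -> mex({0}) = 1
G(2): splits (0,1):0^1=1 (0,0):0^0=0 -> mex({0, 1}) = 2
G(3): splits (0,2):0^2=2 (1,1):1^1=0 (0,1):0^1=1 -> mex({0, 1, 2}) = 3
G(4): splits (0,3):0^3=3 (1,2):1^2=3 (0,2):0^2=2 (1,1):1^1=0 -> mex({0, 2, 3}) = 1
G(5): splits (0,4):0^1=1 (1,3):1^3=2 (2,2):2^2=0 (0,3):0^3=3 (1,2):1^2=3 -> mex({0, 1, 2, 3}) = 4
G(6) = mex({0, 1, 2, 4}) = 3
G(7) = mex({0, 1, 3, 4, 5}) = 2
G(8) = mex({0, 2, 3, 5, 6}) = 1
G(9) = mex({0, 1, 2, 3, 6, 7}) = 4
G(10) = mex({0, 1, 3, 4, 5, 7}) = 2
G(11) = mex({0, 1, 2, 3, 4, 5}) = 6
Therefore G(11) = 6.

6


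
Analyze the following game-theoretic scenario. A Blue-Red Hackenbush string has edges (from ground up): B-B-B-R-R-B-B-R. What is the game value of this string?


Edges (from ground): B-B-B-R-R-B-B-R
By Berlekamp's sign-expansion rule, a Blue-Red Hackenbush stalk has the value of the surreal number whose sign sequence is the edge sequence with B -> + and R -> -.
Sign sequence: +++--++-
Trace the sign expansion in the surreal number tree, starting from 0:
Edge 1: B (sign +) -> bounds (0, +inf), value = 1
Edge 2: B (sign +) -> bounds (1, +inf), value = 2
Edge 3: B (sign +) -> bounds (2, +inf), value = 3
Edge 4: R (sign -) -> bounds (2, 3), value = 5/2
Edge 5: R (sign -) -> bounds (2, 5/2), value = 9/4
Edge 6: B (sign +) -> bounds (9/4, 5/2), value = 19/8
Edge 7: B (sign +) -> bounds (19/8, 5/2), value = 39/16
Edge 8: R (sign -) -> bounds (19/8, 39/16), value = 77/32
Game value = 77/32

77/32


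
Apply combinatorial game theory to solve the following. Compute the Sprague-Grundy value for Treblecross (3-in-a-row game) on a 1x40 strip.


Treblecross: place X on empty cells; 3-in-a-row wins.
Playing within two cells of an existing X lets the opponent win at once, so sensible play treats the cells i-2..i+2 around each X as dead. The player left with no safe cell loses, so this is a normal-play take-away game on strips of safe cells.
Placing X at cell i (0-indexed) of a strip of k safe cells leaves independent strips of sizes max(0, i-2) and max(0, k-i-3). Hence G(k) = mex{ G(max(0,i-2)) XOR G(max(0,k-i-3)) : 0 <= i < k }, with G(0) = 0.
G(1): splits (0,0):0^0=0 -> mex({0}) = 1
G(2): splits (0,0):0^0=0 -> mex({0}) = 1
G(3): splits (0,0):0^0=0 -> mex({0}) = 1
G(4): splits (0,1):0^1=1 (0,0):0^0=0 -> mex({0, 1}) = 2
G(5): splits (0,2):0^1=1 (0,1):0^1=1 (0,0):0^0=0 -> mex({0, 1}) = 2
G(6) = mex({1}) = 0
G(7) = mex({0, 1, 2}) = 3
G(8) = mex({0, 1, 2}) = 3
G(9) = mex({0, 2}) = 1
G(10) = mex({0, 2, 3}) = 1
G(11) = mex({0, 3}) = 1
G(12) = mex({1, 3}) = 0
G(13) = mex({0, 1, 2, 3}) = 4
G(14) = mex({0, 1, 2}) = 3
G(15) = mex({0, 1, 2}) = 3
G(16) = mex({0, 1, 2, 4}) = 3
G(17) = mex({0, 1, 3, 4}) = 2
G(18) = mex({0, 1, 3, 4}) = 2
G(19) = mex({0, 1, 3, 5}) = 2
G(20) = mex({0, 1, 2, 3, 5}) = 4
G(21) = mex({0, 1, 2, 3, 5}) = 4
G(22) = mex({1, 2, 6}) = 0
G(23) = mex({0, 1, 2, 3, 4, 6}) = 5
G(24) = mex({0, 1, 2, 3, 4}) = 5
G(25) = mex({0, 1, 3, 4, 7}) = 2
G(26) = mex({0, 1, 3, 4, 5, 7}) = 2
G(27) = mex({0, 1, 3, 5}) = 2
G(28) = mex({0, 1, 2, 5}) = 3
G(29) = mex({0, 1, 2, 4, 5, 6}) = 3
G(30) = mex({1, 2, 4, 6}) = 0
G(31) = mex({0, 1, 2, 3, 4, 6}) = 5
G(32) = mex({1, 2, 3, 4, 7}) = 0
G(33) = mex({0, 3, 7}) = 1
G(34) = mex({0, 2, 3, 5, 7}) = 1
G(35) = mex({0, 2, 3, 5, 6}) = 1
G(36) = mex({0, 1, 2, 5, 6}) = 3
G(37) = mex({0, 1, 2, 4, 5, 6}) = 3
G(38) = mex({0, 1, 2, 4}) = 3
G(39) = mex({0, 1, 2, 3, 4, 7}) = 5
G(40) = mex({0, 1, 2, 3, 4, 5, 7}) = 6
Therefore G(40) = 6.

6


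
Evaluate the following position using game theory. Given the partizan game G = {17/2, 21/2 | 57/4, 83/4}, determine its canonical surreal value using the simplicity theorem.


Left options: {17/2, 21/2}, max = 21/2
Right options: {57/4, 83/4}, min = 57/4
All options are numbers and max(Left) < min(Right), so by the simplicity theorem the value is the simplest (earliest-born) number strictly between 21/2 and 57/4.
Integers 11 through 14 all lie strictly between 21/2 and 57/4.
Among integers, the simplest (lowest birthday = smallest |n|; 0 is born on day 0, +-n on day n) is 11.
No non-integer in the interval can be simpler: if x is a non-integer in the interval, then floor(x) or ceil(x) also lies in the interval (the interval contains an integer), and both are proper prefixes of x's sign expansion, i.e. born earlier. So the game value is 11.
Game value = 11

11


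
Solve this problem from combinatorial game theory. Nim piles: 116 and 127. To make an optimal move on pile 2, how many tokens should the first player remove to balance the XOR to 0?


Piles: 116 and 127
Current XOR: 116 XOR 127 = 11 (non-zero, so this is an N-position).
To make the XOR zero, we need to find a move that balances the piles.
For pile 2 (size 127): target = 127 XOR 11 = 116
We reduce pile 2 from 127 to 116.
Tokens removed: 127 - 116 = 11
Verification: 116 XOR 116 = 0

11


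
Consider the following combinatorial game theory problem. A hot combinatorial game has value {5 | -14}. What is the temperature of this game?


The game is {5 | -14}, a switch {a | b} with numbers a > b.
Cooling {a | b} by t gives {a - t | b + t}, which stops being hot when a - t = b + t, i.e. at t = (a - b)/2. So the temperature of a switch is (a - b)/2.
Temperature = (Left option - Right option) / 2
= (5 - (-14)) / 2
= 19 / 2
= 19/2

19/2


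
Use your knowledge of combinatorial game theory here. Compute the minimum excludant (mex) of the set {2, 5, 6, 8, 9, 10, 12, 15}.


Set = {2, 5, 6, 8, 9, 10, 12, 15}
0 is NOT in the set. This is the mex.
mex = 0

0


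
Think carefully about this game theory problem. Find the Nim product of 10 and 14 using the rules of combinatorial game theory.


Nim multiplication is bilinear over XOR: (u XOR v) * w = (u*w) XOR (v*w).
So we split each operand into its bit components and XOR the pairwise Nim products.
10 = 2 + 8 (as XOR of powers of 2).
14 = 2 + 4 + 8 (as XOR of powers of 2).
Using the standard Nim-product table on single bits:
  2*2 = 3,   2*4 = 8,   2*8 = 12,
  4*4 = 6,   4*8 = 11,  8*8 = 13,
and  1*x = x (identity), k*l = l*k (commutative).
Pairwise Nim products:
  2 * 2 = 3
  2 * 4 = 8
  2 * 8 = 12
  8 * 2 = 12
  8 * 4 = 11
  8 * 8 = 13
XOR them: 3 XOR 8 XOR 12 XOR 12 XOR 11 XOR 13 = 13.
Result: 10 * 14 = 13 (in Nim).

13


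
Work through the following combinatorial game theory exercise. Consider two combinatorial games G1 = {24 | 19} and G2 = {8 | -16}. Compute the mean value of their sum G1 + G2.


G1 = {24 | 19}, G2 = {8 | -16}
Each is a switch {a | b} with numbers a > b; its mean value is (a + b)/2, and mean value is additive over game sums: m(G1 + G2) = m(G1) + m(G2).
Mean of G1 = (24 + (19))/2 = 43/2 = 43/2
Mean of G2 = (8 + (-16))/2 = -8/2 = -4
Mean of G1 + G2 = 43/2 + -4 = 35/2

35/2


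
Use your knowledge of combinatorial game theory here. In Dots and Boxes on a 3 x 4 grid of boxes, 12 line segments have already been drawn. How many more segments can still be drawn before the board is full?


Grid: 3 x 4 boxes, i.e. 4 rows and 5 columns of dots.
Horizontal edges: (rows + 1) * cols = 4 * 4 = 16
Vertical edges: rows * (cols + 1) = 3 * 5 = 15
Total edges: 16 + 15 = 31
Edges drawn: 12
Remaining: 31 - 12 = 19

19


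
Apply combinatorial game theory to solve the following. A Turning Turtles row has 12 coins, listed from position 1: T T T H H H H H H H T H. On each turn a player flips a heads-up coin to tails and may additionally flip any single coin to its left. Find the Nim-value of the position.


Coins: T T T H H H H H H H T H
Key fact: a single head at position k behaves exactly like a Nim heap of size k (turning it to T and optionally flipping a coin at j < k corresponds to moving the heap from k to j, or to 0), and heads combine as a disjunctive sum (two heads at the same place would cancel, matching j XOR j = 0). So the Nim-value is the XOR of the 1-indexed positions of the heads.
Face-up positions (1-indexed): [4, 5, 6, 7, 8, 9, 10, 12]
XOR 0 with 4: 0 XOR 4 = 4
XOR 4 with 5: 4 XOR 5 = 1
XOR 1 with 6: 1 XOR 6 = 7
XOR 7 with 7: 7 XOR 7 = 0
XOR 0 with 8: 0 XOR 8 = 8
XOR 8 with 9: 8 XOR 9 = 1
XOR 1 with 10: 1 XOR 10 = 11
XOR 11 with 12: 11 XOR 12 = 7
Nim-value = 7

7


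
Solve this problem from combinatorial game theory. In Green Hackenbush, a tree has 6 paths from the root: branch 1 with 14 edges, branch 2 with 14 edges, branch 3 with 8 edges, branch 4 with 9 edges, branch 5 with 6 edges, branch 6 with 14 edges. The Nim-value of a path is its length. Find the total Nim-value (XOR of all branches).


The tree has 6 branches from the ground vertex.
In Green Hackenbush, the Nim-value of a simple path of length k is k.
Branch 1: length 14, Nim-value = 14
Branch 2: length 14, Nim-value = 14
Branch 3: length 8, Nim-value = 8
Branch 4: length 9, Nim-value = 9
Branch 5: length 6, Nim-value = 6
Branch 6: length 14, Nim-value = 14
Total Nim-value = XOR of all branch values:
0 XOR 14 = 14
14 XOR 14 = 0
0 XOR 8 = 8
8 XOR 9 = 1
1 XOR 6 = 7
7 XOR 14 = 9
Nim-value of the tree = 9

9


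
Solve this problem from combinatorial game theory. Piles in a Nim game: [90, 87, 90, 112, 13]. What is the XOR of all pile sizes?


We need the XOR (exclusive or) of all pile sizes.
After XOR-ing pile 1 (size 90): 0 XOR 90 = 90
After XOR-ing pile 2 (size 87): 90 XOR 87 = 13
After XOR-ing pile 3 (size 90): 13 XOR 90 = 87
After XOR-ing pile 4 (size 112): 87 XOR 112 = 39
After XOR-ing pile 5 (size 13): 39 XOR 13 = 42
The Nim-value of this position is 42.

42


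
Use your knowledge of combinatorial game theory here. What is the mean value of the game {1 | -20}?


Game = {1 | -20}, a switch {a | b} with numbers a > b.
Its thermograph has left wall a - t and right wall b + t, which meet at t = (a - b)/2, where both equal (a + b)/2. So the mast (mean value) is at (a + b)/2.
Mean = (1 + (-20))/2 = -19/2 = -19/2

-19/2


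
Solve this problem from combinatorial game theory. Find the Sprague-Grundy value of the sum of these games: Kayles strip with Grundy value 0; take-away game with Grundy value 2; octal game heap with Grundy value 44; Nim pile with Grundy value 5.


By the Sprague-Grundy theorem, the Grundy value of a sum of games is the XOR of individual Grundy values.
Kayles strip: Grundy value = 0. Running XOR: 0 XOR 0 = 0
take-away game: Grundy value = 2. Running XOR: 0 XOR 2 = 2
octal game heap: Grundy value = 44. Running XOR: 2 XOR 44 = 46
Nim pile: Grundy value = 5. Running XOR: 46 XOR 5 = 43
The combined Grundy value is 43.

43


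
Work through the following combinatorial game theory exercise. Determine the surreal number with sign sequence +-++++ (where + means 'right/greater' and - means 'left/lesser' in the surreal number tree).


Sign expansion: +-++++
Rule: track bounds (lo, hi), initially (-inf, +inf). On '+', the current value becomes lo and we move to the simplest number in (value, hi): value + 1 if hi = +inf, otherwise the midpoint (value + hi)/2. On '-', the current value becomes hi and we move to value - 1 if lo = -inf, otherwise the midpoint (lo + value)/2.
Start at 0.
Step 1: sign = +, move right. Bounds: (0, +inf). Value = 1
Step 2: sign = -, move left. Bounds: (0, 1). Value = 1/2
Step 3: sign = +, move right. Bounds: (1/2, 1). Value = 3/4
Step 4: sign = +, move right. Bounds: (3/4, 1). Value = 7/8
Step 5: sign = +, move right. Bounds: (7/8, 1). Value = 15/16
Step 6: sign = +, move right. Bounds: (15/16, 1). Value = 31/32
The surreal number with sign expansion +-++++ is 31/32.

31/32


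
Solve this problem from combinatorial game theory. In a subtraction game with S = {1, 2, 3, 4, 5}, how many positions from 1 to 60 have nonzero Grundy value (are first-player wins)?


Subtraction set S = {1, 2, 3, 4, 5}, so G(n) = n mod 6.
G(n) = 0 when n is a multiple of 6.
Multiples of 6 in [1, 60]: 10
N-positions (nonzero Grundy) = 60 - 10 = 50

50


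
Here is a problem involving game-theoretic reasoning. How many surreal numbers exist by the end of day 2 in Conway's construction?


Day 0: {|} = 0 is born. Count = 1.
Day n: the number of surreal numbers born by day n is 2^(n+1) - 1.
By day 0: 2^1 - 1 = 1
By day 1: 2^2 - 1 = 3
By day 2: 2^3 - 1 = 7
By day 2: 7 surreal numbers.

7


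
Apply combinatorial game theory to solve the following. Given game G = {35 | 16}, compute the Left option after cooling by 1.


Original game: {35 | 16} (a switch {a | b} with a > b).
Cooling by t (for t below the temperature (a - b)/2 = 19/2) taxes each move by t: {a | b} cooled by t is {a - t | b + t}.
Cooling amount: t = 1
Cooled Left option: 35 - 1 = 34
Cooled Right option: 16 + 1 = 17
Cooled game: {34 | 17}
Left option = 34

34


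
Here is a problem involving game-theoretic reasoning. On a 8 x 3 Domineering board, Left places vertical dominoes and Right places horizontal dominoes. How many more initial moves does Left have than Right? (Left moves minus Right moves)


Board is 8 x 3 (rows x cols).
Left (vertical) placements: (rows-1) * cols = 7 * 3 = 21
Right (horizontal) placements: rows * (cols-1) = 8 * 2 = 16
Advantage = Left - Right = 21 - 16 = 5

5


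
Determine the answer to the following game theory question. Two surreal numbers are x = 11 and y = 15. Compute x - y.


x = 11, y = 15
x - y = 11 - 15 = -4

-4


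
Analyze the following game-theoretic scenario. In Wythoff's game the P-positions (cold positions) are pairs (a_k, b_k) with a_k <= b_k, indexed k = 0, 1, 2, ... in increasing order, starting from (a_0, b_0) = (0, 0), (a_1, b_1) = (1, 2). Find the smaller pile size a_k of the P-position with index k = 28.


By Wythoff's theorem, a_k = floor(k * phi) and b_k = floor(k * phi^2) = a_k + k, where phi = (1 + sqrt(5))/2 is the golden ratio.
phi = (1 + sqrt(5))/2 = 1.618034
k = 28
k * phi = 28 * 1.618034 = 45.304952
a_28 = floor(k * phi) = 45

45


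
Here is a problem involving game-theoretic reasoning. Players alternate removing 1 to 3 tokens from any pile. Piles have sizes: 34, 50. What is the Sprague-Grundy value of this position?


Subtraction set: {1, 2, 3}
For this subtraction set, G(n) = n mod 4 (period = max + 1 = 4).
Pile 1 (size 34): G(34) = 34 mod 4 = 2
Pile 2 (size 50): G(50) = 50 mod 4 = 2
Total Grundy value = XOR of all: 2 XOR 2 = 0

0


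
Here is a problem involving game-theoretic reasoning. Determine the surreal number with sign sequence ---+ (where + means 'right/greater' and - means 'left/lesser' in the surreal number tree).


Sign expansion: ---+
Rule: track bounds (lo, hi), initially (-inf, +inf). On '+', the current value becomes lo and we move to the simplest number in (value, hi): value + 1 if hi = +inf, otherwise the midpoint (value + hi)/2. On '-', the current value becomes hi and we move to value - 1 if lo = -inf, otherwise the midpoint (lo + value)/2.
Start at 0.
Step 1: sign = -, move left. Bounds: (-inf, 0). Value = -1
Step 2: sign = -, move left. Bounds: (-inf, -1). Value = -2
Step 3: sign = -, move left. Bounds: (-inf, -2). Value = -3
Step 4: sign = +, move right. Bounds: (-3, -2). Value = -5/2
The surreal number with sign expansion ---+ is -5/2.

-5/2


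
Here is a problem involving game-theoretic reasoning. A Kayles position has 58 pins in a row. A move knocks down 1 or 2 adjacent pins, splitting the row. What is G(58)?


Kayles: a move removes 1 or 2 adjacent pins from a contiguous row.
Removing pins from a row of k leaves two independent rows (a, b) with a + b = k - 1 (one pin) or a + b = k - 2 (two pins); an end removal gives a = 0.
By Sprague-Grundy, G(k) = mex{ G(a) XOR G(b) } over all these splits. G(0) = 0.
G(1): splits (0,0):0^0=0 -> mex({0}) = 1
G(2): splits (0,1):0^1=1 (0,0):0^0=0 -> mex({0, 1}) = 2
G(3): splits (0,2):0^2=2 (1,1):1^1=0 (0,1):0^1=1 -> mex({0, 1, 2}) = 3
G(4): splits (0,3):0^3=3 (1,2):1^2=3 (0,2):0^2=2 (1,1):1^1=0 -> mex({0, 2, 3}) = 1
G(5): splits (0,4):0^1=1 (1,3):1^3=2 (2,2):2^2=0 (0,3):0^3=3 (1,2):1^2=3 -> mex({0, 1, 2, 3}) = 4
G(6) = mex({0, 1, 2, 4}) = 3
G(7) = mex({0, 1, 3, 4, 5}) = 2
G(8) = mex({0, 2, 3, 5, 6}) = 1
G(9) = mex({0, 1, 2, 3, 6, 7}) = 4
G(10) = mex({0, 1, 3, 4, 5, 7}) = 2
G(11) = mex({0, 1, 2, 3, 4, 5}) = 6
G(12) = mex({0, 1, 2, 3, 5, 6, 7}) = 4
G(13) = mex({0, 2, 3, 4, 6, 7}) = 1
G(14) = mex({0, 1, 4, 5, 6, 7}) = 2
G(15) = mex({0, 1, 2, 3, 4, 5, 6}) = 7
G(16) = mex({0, 2, 3, 5, 6, 7}) = 1
G(17) = mex({0, 1, 2, 3, 5, 6, 7}) = 4
G(18) = mex({0, 1, 2, 4, 5, 6}) = 3
G(19) = mex({0, 1, 3, 4, 5, 7}) = 2
G(20) = mex({0, 2, 3, 4, 5, 6, 7}) = 1
G(21) = mex({0, 1, 2, 3, 5, 6, 7}) = 4
G(22) = mex({0, 1, 2, 3, 4, 5, 7}) = 6
G(23) = mex({0, 1, 2, 3, 4, 5, 6}) = 7
G(24) = mex({0, 1, 2, 3, 5, 6, 7}) = 4
G(25) = mex({0, 2, 3, 4, 6, 7}) = 1
G(26) = mex({0, 1, 3, 4, 5, 6, 7}) = 2
G(27) = mex({0, 1, 2, 3, 4, 5, 6, 7}) = 8
G(28) = mex({0, 1, 2, 3, 4, 6, 7, 8}) = 5
G(29) = mex({0, 1, 2, 3, 5, 6, 7, 8, 9}) = 4
G(30) = mex({0, 1, 2, 3, 4, 5, 6, 9, 10}) = 7
G(31) = mex({0, 1, 3, 4, 5, 7, 10, 11}) = 2
G(32) = mex({0, 2, 3, 4, 5, 6, 7, 9, 11}) = 1
G(33) = mex({0, 1, 2, 3, 4, 5, 6, 7, 9, 12}) = 8
G(34) = mex({0, 1, 2, 3, 4, 5, 7, 8, 11, 12}) = 6
G(35) = mex({0, 1, 2, 3, 4, 5, 6, 8, 9, 10, 11}) = 7
G(36) = mex({0, 1, 2, 3, 5, 6, 7, 9, 10}) = 4
G(37) = mex({0, 2, 3, 4, 6, 7, 9, 10, 11, 12}) = 1
G(38) = mex({0, 1, 3, 4, 5, 6, 7, 9, 10, 11, 12}) = 2
G(39) = mex({0, 1, 2, 4, 5, 6, 7, 9, 10, 12, 14}) = 3
G(40) = mex({0, 2, 3, 4, 6, 7, 11, 12, 14}) = 1
G(41) = mex({0, 1, 2, 3, 5, 6, 7, 9, 10, 11, 12}) = 4
G(42) = mex({0, 1, 2, 3, 4, 5, 6, 9, 10}) = 7
G(43) = mex({0, 1, 3, 4, 5, 7, 9, 10, 12, 15}) = 2
G(44) = mex({0, 2, 3, 4, 5, 6, 7, 9, 10, 12, 15}) = 1
G(45) = mex({0, 1, 2, 3, 4, 5, 6, 7, 9, 10, 12, 14}) = 8
G(46) = mex({0, 1, 3, 4, 5, 7, 8, 11, 12, 14}) = 2
G(47) = mex({0, 1, 2, 3, 4, 5, 6, 8, 9, 10, 11, 12}) = 7
G(48) = mex({0, 1, 2, 3, 5, 6, 7, 9, 10}) = 4
G(49) = mex({0, 2, 3, 4, 6, 7, 9, 10, 11, 12, 15}) = 1
G(50) = mex({0, 1, 4, 5, 6, 7, 9, 11, 12, 14, 15}) = 2
G(51) = mex({0, 1, 2, 3, 4, 5, 6, 7, 9, 12, 14, 15}) = 8
G(52) = mex({0, 2, 3, 4, 5, 6, 7, 8, 11, 12, 15}) = 1
G(53) = mex({0, 1, 2, 3, 5, 6, 7, 8, 9, 10, 11, 12}) = 4
G(54) = mex({0, 1, 2, 3, 4, 5, 6, 9, 10}) = 7
G(55) = mex({0, 1, 3, 4, 5, 7, 9, 10, 11, 12}) = 2
G(56) = mex({0, 2, 3, 4, 5, 6, 7, 9, 10, 11, 12, 13, 14}) = 1
G(57) = mex({0, 1, 2, 3, 5, 6, 7, 9, 10, 12, 13, 14, 15}) = 4
G(58) = mex({0, 1, 3, 4, 5, 7, 11, 12, 14, 15}) = 2
Therefore G(58) = 2.

2


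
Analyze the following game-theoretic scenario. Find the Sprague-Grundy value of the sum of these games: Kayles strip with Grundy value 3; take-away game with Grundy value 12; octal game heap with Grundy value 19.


By the Sprague-Grundy theorem, the Grundy value of a sum of games is the XOR of individual Grundy values.
Kayles strip: Grundy value = 3. Running XOR: 0 XOR 3 = 3
take-away game: Grundy value = 12. Running XOR: 3 XOR 12 = 15
octal game heap: Grundy value = 19. Running XOR: 15 XOR 19 = 28
The combined Grundy value is 28.

28


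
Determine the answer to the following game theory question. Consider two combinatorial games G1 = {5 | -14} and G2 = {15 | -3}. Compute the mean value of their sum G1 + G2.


G1 = {5 | -14}, G2 = {15 | -3}
Each is a switch {a | b} with numbers a > b; its mean value is (a + b)/2, and mean value is additive over game sums: m(G1 + G2) = m(G1) + m(G2).
Mean of G1 = (5 + (-14))/2 = -9/2 = -9/2
Mean of G2 = (15 + (-3))/2 = 12/2 = 6
Mean of G1 + G2 = -9/2 + 6 = 3/2

3/2


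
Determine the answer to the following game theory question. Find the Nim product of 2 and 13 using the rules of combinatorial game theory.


Nim multiplication is bilinear over XOR: (u XOR v) * w = (u*w) XOR (v*w).
So we split each operand into its bit components and XOR the pairwise Nim products.
2 = 2 (as XOR of powers of 2).
13 = 1 + 4 + 8 (as XOR of powers of 2).
Using the standard Nim-product table on single bits:
  2*2 = 3,   2*4 = 8,   2*8 = 12,
  4*4 = 6,   4*8 = 11,  8*8 = 13,
and  1*x = x (identity), k*l = l*k (commutative).
Pairwise Nim products:
  2 * 1 = 2
  2 * 4 = 8
  2 * 8 = 12
XOR them: 2 XOR 8 XOR 12 = 6.
Result: 2 * 13 = 6 (in Nim).

6


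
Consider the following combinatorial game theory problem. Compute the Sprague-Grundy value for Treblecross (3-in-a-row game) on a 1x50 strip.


Treblecross: place X on empty cells; 3-in-a-row wins.
Playing within two cells of an existing X lets the opponent win at once, so sensible play treats the cells i-2..i+2 around each X as dead. The player left with no safe cell loses, so this is a normal-play take-away game on strips of safe cells.
Placing X at cell i (0-indexed) of a strip of k safe cells leaves independent strips of sizes max(0, i-2) and max(0, k-i-3). Hence G(k) = mex{ G(max(0,i-2)) XOR G(max(0,k-i-3)) : 0 <= i < k }, with G(0) = 0.
G(1): splits (0,0):0^0=0 -> mex({0}) = 1
G(2): splits (0,0):0^0=0 -> mex({0}) = 1
G(3): splits (0,0):0^0=0 -> mex({0}) = 1
G(4): splits (0,1):0^1=1 (0,0):0^0=0 -> mex({0, 1}) = 2
G(5): splits (0,2):0^1=1 (0,1):0^1=1 (0,0):0^0=0 -> mex({0, 1}) = 2
G(6) = mex({1}) = 0
G(7) = mex({0, 1, 2}) = 3
G(8) = mex({0, 1, 2}) = 3
G(9) = mex({0, 2}) = 1
G(10) = mex({0, 2, 3}) = 1
G(11) = mex({0, 3}) = 1
G(12) = mex({1, 3}) = 0
G(13) = mex({0, 1, 2, 3}) = 4
G(14) = mex({0, 1, 2}) = 3
G(15) = mex({0, 1, 2}) = 3
G(16) = mex({0, 1, 2, 4}) = 3
G(17) = mex({0, 1, 3, 4}) = 2
G(18) = mex({0, 1, 3, 4}) = 2
G(19) = mex({0, 1, 3, 5}) = 2
G(20) = mex({0, 1, 2, 3, 5}) = 4
G(21) = mex({0, 1, 2, 3, 5}) = 4
G(22) = mex({1, 2, 6}) = 0
G(23) = mex({0, 1, 2, 3, 4, 6}) = 5
G(24) = mex({0, 1, 2, 3, 4}) = 5
G(25) = mex({0, 1, 3, 4, 7}) = 2
G(26) = mex({0, 1, 3, 4, 5, 7}) = 2
G(27) = mex({0, 1, 3, 5}) = 2
G(28) = mex({0, 1, 2, 5}) = 3
G(29) = mex({0, 1, 2, 4, 5, 6}) = 3
G(30) = mex({1, 2, 4, 6}) = 0
G(31) = mex({0, 1, 2, 3, 4, 6}) = 5
G(32) = mex({1, 2, 3, 4, 7}) = 0
G(33) = mex({0, 3, 7}) = 1
G(34) = mex({0, 2, 3, 5, 7}) = 1
G(35) = mex({0, 2, 3, 5, 6}) = 1
G(36) = mex({0, 1, 2, 5, 6}) = 3
G(37) = mex({0, 1, 2, 4, 5, 6}) = 3
G(38) = mex({0, 1, 2, 4}) = 3
G(39) = mex({0, 1, 2, 3, 4, 7}) = 5
G(40) = mex({0, 1, 2, 3, 4, 5, 7}) = 6
G(41) = mex({0, 1, 2, 3, 5, 7}) = 4
G(42) = mex({0, 1, 2, 3, 5, 6, 7}) = 4
G(43) = mex({0, 2, 3, 5, 6}) = 1
G(44) = mex({1, 2, 3, 4, 5, 6}) = 0
G(45) = mex({0, 1, 2, 3, 4, 6, 7}) = 5
G(46) = mex({0, 1, 2, 3, 4, 7}) = 5
G(47) = mex({0, 1, 2, 3, 4, 5, 7}) = 6
G(48) = mex({0, 1, 2, 3, 4, 5, 7}) = 6
G(49) = mex({0, 1, 3, 4, 5, 7}) = 2
G(50) = mex({0, 1, 2, 3, 4, 5, 6}) = 7
Therefore G(50) = 7.

7


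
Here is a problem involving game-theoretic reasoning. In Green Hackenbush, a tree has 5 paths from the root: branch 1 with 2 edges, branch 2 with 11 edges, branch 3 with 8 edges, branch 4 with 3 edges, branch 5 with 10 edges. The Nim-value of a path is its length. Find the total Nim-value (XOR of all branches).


The tree has 5 branches from the ground vertex.
In Green Hackenbush, the Nim-value of a simple path of length k is k.
Branch 1: length 2, Nim-value = 2
Branch 2: length 11, Nim-value = 11
Branch 3: length 8, Nim-value = 8
Branch 4: length 3, Nim-value = 3
Branch 5: length 10, Nim-value = 10
Total Nim-value = XOR of all branch values:
0 XOR 2 = 2
2 XOR 11 = 9
9 XOR 8 = 1
1 XOR 3 = 2
2 XOR 10 = 8
Nim-value of the tree = 8

8


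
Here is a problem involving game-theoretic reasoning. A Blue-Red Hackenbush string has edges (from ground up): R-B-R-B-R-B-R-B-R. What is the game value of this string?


Edges (from ground): R-B-R-B-R-B-R-B-R
By Berlekamp's sign-expansion rule, a Blue-Red Hackenbush stalk has the value of the surreal number whose sign sequence is the edge sequence with B -> + and R -> -.
Sign sequence: -+-+-+-+-
Trace the sign expansion in the surreal number tree, starting from 0:
Edge 1: R (sign -) -> bounds (-inf, 0), value = -1
Edge 2: B (sign +) -> bounds (-1, 0), value = -1/2
Edge 3: R (sign -) -> bounds (-1, -1/2), value = -3/4
Edge 4: B (sign +) -> bounds (-3/4, -1/2), value = -5/8
Edge 5: R (sign -) -> bounds (-3/4, -5/8), value = -11/16
Edge 6: B (sign +) -> bounds (-11/16, -5/8), value = -21/32
Edge 7: R (sign -) -> bounds (-11/16, -21/32), value = -43/64
Edge 8: B (sign +) -> bounds (-43/64, -21/32), value = -85/128
Edge 9: R (sign -) -> bounds (-43/64, -85/128), value = -171/256
Game value = -171/256

-171/256


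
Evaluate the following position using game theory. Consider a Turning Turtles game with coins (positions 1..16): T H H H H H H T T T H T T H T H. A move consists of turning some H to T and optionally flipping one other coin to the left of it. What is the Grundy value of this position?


Coins: T H H H H H H T T T H T T H T H
Key fact: a single head at position k behaves exactly like a Nim heap of size k (turning it to T and optionally flipping a coin at j < k corresponds to moving the heap from k to j, or to 0), and heads combine as a disjunctive sum (two heads at the same place would cancel, matching j XOR j = 0). So the Nim-value is the XOR of the 1-indexed positions of the heads.
Face-up positions (1-indexed): [2, 3, 4, 5, 6, 7, 11, 14, 16]
XOR 0 with 2: 0 XOR 2 = 2
XOR 2 with 3: 2 XOR 3 = 1
XOR 1 with 4: 1 XOR 4 = 5
XOR 5 with 5: 5 XOR 5 = 0
XOR 0 with 6: 0 XOR 6 = 6
XOR 6 with 7: 6 XOR 7 = 1
XOR 1 with 11: 1 XOR 11 = 10
XOR 10 with 14: 10 XOR 14 = 4
XOR 4 with 16: 4 XOR 16 = 20
Nim-value = 20

20


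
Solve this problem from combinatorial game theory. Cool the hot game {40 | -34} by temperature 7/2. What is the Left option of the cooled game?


Original game: {40 | -34} (a switch {a | b} with a > b).
Cooling by t (for t below the temperature (a - b)/2 = 37) taxes each move by t: {a | b} cooled by t is {a - t | b + t}.
Cooling amount: t = 7/2
Cooled Left option: 40 - 7/2 = 73/2
Cooled Right option: -34 + 7/2 = -61/2
Cooled game: {73/2 | -61/2}
Left option = 73/2

73/2


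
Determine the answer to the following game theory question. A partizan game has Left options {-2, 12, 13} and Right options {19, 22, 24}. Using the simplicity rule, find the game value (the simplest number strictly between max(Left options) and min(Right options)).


Left options: {-2, 12, 13}, max = 13
Right options: {19, 22, 24}, min = 19
All options are numbers and max(Left) < min(Right), so by the simplicity theorem the value is the simplest (earliest-born) number strictly between 13 and 19.
Integers 14 through 18 all lie strictly between 13 and 19.
Among integers, the simplest (lowest birthday = smallest |n|; 0 is born on day 0, +-n on day n) is 14.
No non-integer in the interval can be simpler: if x is a non-integer in the interval, then floor(x) or ceil(x) also lies in the interval (the interval contains an integer), and both are proper prefixes of x's sign expansion, i.e. born earlier. So the game value is 14.
Game value = 14

14


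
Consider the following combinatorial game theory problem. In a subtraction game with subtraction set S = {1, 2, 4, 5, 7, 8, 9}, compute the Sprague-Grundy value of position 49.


The subtraction set is S = {1, 2, 4, 5, 7, 8, 9}.
G(k) = mex{ G(k - s) : s in S, s <= k }. We compute iteratively: G(0) = 0.
G(1) = mex({0}) = 1
G(2) = mex({0, 1}) = 2
G(3) = mex({1, 2}) = 0
G(4) = mex({0, 2}) = 1
G(5) = mex({0, 1}) = 2
G(6) = mex({1, 2}) = 0
G(7) = mex({0, 2}) = 1
G(8) = mex({0, 1}) = 2
G(9) = mex({0, 1, 2}) = 3
G(10) = mex({0, 1, 2, 3}) = 4
G(11) = mex({0, 1, 2, 3, 4}) = 5
G(12) = mex({0, 1, 2, 4, 5}) = 3
G(13) = mex({0, 1, 2, 3, 5}) = 4
G(14) = mex({0, 1, 2, 3, 4}) = 5
G(15) = mex({0, 1, 2, 4, 5}) = 3
G(16) = mex({1, 2, 3, 5}) = 0
G(17) = mex({0, 2, 3, 4}) = 1
G(18) = mex({0, 1, 3, 4, 5}) = 2
G(19) = mex({1, 2, 3, 4, 5}) = 0
G(20) = mex({0, 2, 3, 4, 5}) = 1
G(21) = mex({0, 1, 3, 4, 5}) = 2
G(22) = mex({1, 2, 3, 4, 5}) = 0
G(23) = mex({0, 2, 3, 5}) = 1
G(24) = mex({0, 1, 3}) = 2
Observe that G(16)..G(24) = 0, 1, 2, 0, 1, 2, 0, 1, 2 repeats G(0)..G(8) = 0, 1, 2, 0, 1, 2, 0, 1, 2.
For k >= max(S) = 9, G(k) is determined by the previous 9 values G(k-9)..G(k-1); a window of 9 consecutive values has recurred shifted by 16, so by induction G(k + 16) = G(k) for all k >= 0: the sequence is periodic from the start with period 16.
One period: G(0..15) = 0, 1, 2, 0, 1, 2, 0, 1, 2, 3, 4, 5, 3, 4, 5, 3.
49 mod 16 = 1, so G(49) = G(1) = 1.

1


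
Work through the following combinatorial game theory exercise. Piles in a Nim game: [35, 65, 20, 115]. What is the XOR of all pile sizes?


We need the XOR (exclusive or) of all pile sizes.
After XOR-ing pile 1 (size 35): 0 XOR 35 = 35
After XOR-ing pile 2 (size 65): 35 XOR 65 = 98
After XOR-ing pile 3 (size 20): 98 XOR 20 = 118
After XOR-ing pile 4 (size 115): 118 XOR 115 = 5
The Nim-value of this position is 5.

5


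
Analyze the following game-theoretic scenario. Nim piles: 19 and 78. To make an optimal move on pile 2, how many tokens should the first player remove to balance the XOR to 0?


Piles: 19 and 78
Current XOR: 19 XOR 78 = 93 (non-zero, so this is an N-position).
To make the XOR zero, we need to find a move that balances the piles.
For pile 2 (size 78): target = 78 XOR 93 = 19
We reduce pile 2 from 78 to 19.
Tokens removed: 78 - 19 = 59
Verification: 19 XOR 19 = 0

59


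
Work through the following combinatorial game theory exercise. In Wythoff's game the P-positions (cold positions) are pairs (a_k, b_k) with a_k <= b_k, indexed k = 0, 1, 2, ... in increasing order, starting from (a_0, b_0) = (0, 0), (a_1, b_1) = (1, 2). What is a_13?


By Wythoff's theorem, a_k = floor(k * phi) and b_k = floor(k * phi^2) = a_k + k, where phi = (1 + sqrt(5))/2 is the golden ratio.
phi = (1 + sqrt(5))/2 = 1.618034
k = 13
k * phi = 13 * 1.618034 = 21.034442
a_13 = floor(k * phi) = 21

21


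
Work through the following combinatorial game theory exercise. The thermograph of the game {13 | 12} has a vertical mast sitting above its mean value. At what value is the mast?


Game = {13 | 12}, a switch {a | b} with numbers a > b.
Its thermograph has left wall a - t and right wall b + t, which meet at t = (a - b)/2, where both equal (a + b)/2. So the mast (mean value) is at (a + b)/2.
Mean = (13 + (12))/2 = 25/2 = 25/2

25/2


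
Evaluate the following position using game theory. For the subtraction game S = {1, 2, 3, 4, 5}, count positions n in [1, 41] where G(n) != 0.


Subtraction set S = {1, 2, 3, 4, 5}, so G(n) = n mod 6.
G(n) = 0 when n is a multiple of 6.
Multiples of 6 in [1, 41]: 6
N-positions (nonzero Grundy) = 41 - 6 = 35

35


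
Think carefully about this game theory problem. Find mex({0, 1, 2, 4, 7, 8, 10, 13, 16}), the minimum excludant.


Set = {0, 1, 2, 4, 7, 8, 10, 13, 16}
0 is in the set.
1 is in the set.
2 is in the set.
3 is NOT in the set. This is the mex.
mex = 3

3


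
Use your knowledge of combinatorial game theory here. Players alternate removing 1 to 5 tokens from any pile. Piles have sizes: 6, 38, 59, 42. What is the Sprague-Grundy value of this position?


Subtraction set: {1, 2, 3, 4, 5}
For this subtraction set, G(n) = n mod 6 (period = max + 1 = 6).
Pile 1 (size 6): G(6) = 6 mod 6 = 0
Pile 2 (size 38): G(38) = 38 mod 6 = 2
Pile 3 (size 59): G(59) = 59 mod 6 = 5
Pile 4 (size 42): G(42) = 42 mod 6 = 0
Total Grundy value = XOR of all: 0 XOR 2 XOR 5 XOR 0 = 7

7


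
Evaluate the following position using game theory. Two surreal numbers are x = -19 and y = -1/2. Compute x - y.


x = -19, y = -1/2
Converting to common denominator: 2
x = -38/2, y = -1/2
x - y = -19 - -1/2 = -37/2

-37/2


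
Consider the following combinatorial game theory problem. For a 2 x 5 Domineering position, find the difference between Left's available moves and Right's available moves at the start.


Board is 2 x 5 (rows x cols).
Left (vertical) placements: (rows-1) * cols = 1 * 5 = 5
Right (horizontal) placements: rows * (cols-1) = 2 * 4 = 8
Advantage = Left - Right = 5 - 8 = -3

-3


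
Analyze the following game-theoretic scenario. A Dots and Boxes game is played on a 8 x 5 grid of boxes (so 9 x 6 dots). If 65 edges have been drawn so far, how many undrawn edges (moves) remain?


Grid: 8 x 5 boxes, i.e. 9 rows and 6 columns of dots.
Horizontal edges: (rows + 1) * cols = 9 * 5 = 45
Vertical edges: rows * (cols + 1) = 8 * 6 = 48
Total edges: 45 + 48 = 93
Edges drawn: 65
Remaining: 93 - 65 = 28

28


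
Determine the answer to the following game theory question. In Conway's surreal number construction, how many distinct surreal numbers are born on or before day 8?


Day 0: {|} = 0 is born. Count = 1.
Day n: the number of surreal numbers born by day n is 2^(n+1) - 1.
By day 0: 2^1 - 1 = 1
By day 1: 2^2 - 1 = 3
By day 2: 2^3 - 1 = 7
By day 3: 2^4 - 1 = 15
By day 4: 2^5 - 1 = 31
By day 5: 2^6 - 1 = 63
By day 6: 2^7 - 1 = 127
By day 7: 2^8 - 1 = 255
By day 8: 2^9 - 1 = 511
By day 8: 511 surreal numbers.

511


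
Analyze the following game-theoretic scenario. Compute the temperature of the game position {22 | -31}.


The game is {22 | -31}, a switch {a | b} with numbers a > b.
Cooling {a | b} by t gives {a - t | b + t}, which stops being hot when a - t = b + t, i.e. at t = (a - b)/2. So the temperature of a switch is (a - b)/2.
Temperature = (Left option - Right option) / 2
= (22 - (-31)) / 2
= 53 / 2
= 53/2

53/2


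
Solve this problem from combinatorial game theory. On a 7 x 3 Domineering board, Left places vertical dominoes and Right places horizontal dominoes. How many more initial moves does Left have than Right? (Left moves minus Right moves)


Board is 7 x 3 (rows x cols).
Left (vertical) placements: (rows-1) * cols = 6 * 3 = 18
Right (horizontal) placements: rows * (cols-1) = 7 * 2 = 14
Advantage = Left - Right = 18 - 14 = 4

4


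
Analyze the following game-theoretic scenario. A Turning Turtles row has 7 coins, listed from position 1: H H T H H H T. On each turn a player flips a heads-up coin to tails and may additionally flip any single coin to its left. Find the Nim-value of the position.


Coins: H H T H H H T
Key fact: a single head at position k behaves exactly like a Nim heap of size k (turning it to T and optionally flipping a coin at j < k corresponds to moving the heap from k to j, or to 0), and heads combine as a disjunctive sum (two heads at the same place would cancel, matching j XOR j = 0). So the Nim-value is the XOR of the 1-indexed positions of the heads.
Face-up positions (1-indexed): [1, 2, 4, 5, 6]
XOR 0 with 1: 0 XOR 1 = 1
XOR 1 with 2: 1 XOR 2 = 3
XOR 3 with 4: 3 XOR 4 = 7
XOR 7 with 5: 7 XOR 5 = 2
XOR 2 with 6: 2 XOR 6 = 4
Nim-value = 4

4


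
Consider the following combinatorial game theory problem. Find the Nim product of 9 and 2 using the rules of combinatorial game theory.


Nim multiplication is bilinear over XOR: (u XOR v) * w = (u*w) XOR (v*w).
So we split each operand into its bit components and XOR the pairwise Nim products.
9 = 1 + 8 (as XOR of powers of 2).
2 = 2 (as XOR of powers of 2).
Using the standard Nim-product table on single bits:
  2*2 = 3,   2*4 = 8,   2*8 = 12,
  4*4 = 6,   4*8 = 11,  8*8 = 13,
and  1*x = x (identity), k*l = l*k (commutative).
Pairwise Nim products:
  1 * 2 = 2
  8 * 2 = 12
XOR them: 2 XOR 12 = 14.
Result: 9 * 2 = 14 (in Nim).

14
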